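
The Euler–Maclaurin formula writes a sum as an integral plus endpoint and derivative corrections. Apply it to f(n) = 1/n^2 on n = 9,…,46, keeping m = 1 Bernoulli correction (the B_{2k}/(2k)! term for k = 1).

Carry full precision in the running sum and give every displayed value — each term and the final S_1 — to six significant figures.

S_1 ≈ 0.0960080

∫_9^46 1/x^2 dx evaluates to 0.0893720.
½[f(9) + f(46)] = ½[0.0123457 + 0.000472590] = 0.00640913.
Running total after boundary: 0.0957811.
k=1: B_{2}/(2)! × [f^{(1)}(46) − f^{(1)}(9)] = 1/12 × (-2.05474e-05 − (-0.00274348)) = 0.000226911.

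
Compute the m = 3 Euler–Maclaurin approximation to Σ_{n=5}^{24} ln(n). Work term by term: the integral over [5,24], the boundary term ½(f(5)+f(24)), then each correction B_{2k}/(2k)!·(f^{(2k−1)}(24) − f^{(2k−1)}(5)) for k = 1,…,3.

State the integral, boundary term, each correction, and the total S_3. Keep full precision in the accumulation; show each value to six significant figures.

S_3 ≈ 51.6067

∫_5^24 ln(x) dx evaluates to 49.2261.
Boundary: ½(f(5) + f(24)) = ½(1.60944 + 3.17805) = 2.39375.
Integral + boundary = 51.6198.
k=1: B_{2}/(2)! × [f^{(1)}(24) − f^{(1)}(5)] = 1/12 × (0.0416667 − 0.200000) = -0.0131944.
Running total after k=1: 51.6067.
k=2: B_{4}/(4)! × [f^{(3)}(24) − f^{(3)}(5)] = −1/720 × (0.000144676 − 0.0160000) = 2.20213e-05.
Running total after k=2: 51.6067.
k=3: B_{6}/(6)! × [f^{(5)}(24) − f^{(5)}(5)] = 1/30240 × (3.01408e-06 − 0.00768000) = -2.53869e-07.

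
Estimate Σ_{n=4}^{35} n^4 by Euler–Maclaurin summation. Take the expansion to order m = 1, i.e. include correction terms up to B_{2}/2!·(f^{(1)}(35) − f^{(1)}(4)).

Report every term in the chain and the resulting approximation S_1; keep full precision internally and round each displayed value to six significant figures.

S_1 ≈ 1.12689e+07

Integral: ∫_4^35 x^4 dx = 1.05042e+07.
½[f(4) + f(35)] = ½[256.000 + 1.50062e+06] = 750440.
Running total after boundary: 1.12546e+07.
Correction k=1: B_{2}/2! · (f^{(1)}(35) − f^{(1)}(4)) = 1/12 · (171500 − 256.000) = 14270.3.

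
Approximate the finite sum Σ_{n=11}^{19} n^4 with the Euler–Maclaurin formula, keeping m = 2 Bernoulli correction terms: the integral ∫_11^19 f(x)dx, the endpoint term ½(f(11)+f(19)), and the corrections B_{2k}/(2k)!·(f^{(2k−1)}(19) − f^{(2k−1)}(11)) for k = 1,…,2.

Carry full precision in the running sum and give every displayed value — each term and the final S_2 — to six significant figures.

S_2 ≈ 537333

∫_11^19 x^4 dx evaluates to 463010.
Boundary: ½(f(11) + f(19)) = ½(14641.0 + 130321) = 72481.0.
Running total after boundary: 535491.
k=1: B_{2}/(2)! × [f^{(1)}(19) − f^{(1)}(11)] = 1/12 × (27436.0 − 5324.00) = 1842.67.
After k=1: 537333.
k=2: B_{4}/(4)! × [f^{(3)}(19) − f^{(3)}(11)] = −1/720 × (456.000 − 264.000) = -0.266667.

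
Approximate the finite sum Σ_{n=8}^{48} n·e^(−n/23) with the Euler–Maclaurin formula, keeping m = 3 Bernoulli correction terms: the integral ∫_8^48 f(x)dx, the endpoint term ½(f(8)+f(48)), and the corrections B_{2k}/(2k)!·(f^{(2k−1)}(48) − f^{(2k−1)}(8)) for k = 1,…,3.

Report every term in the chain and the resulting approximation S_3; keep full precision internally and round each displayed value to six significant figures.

S_3 ≈ 306.692

The integral term ∫_8^48 x·e^(−x/23) dx = 300.939.
Endpoint term: (f(8) + f(48))/2 = (5.64977 + 5.95508)/2 = 5.80243.
Integral + boundary = 306.742.
Order-1 term: 1/12 · (-0.134852 − 0.460579) = -0.0496193.
Partial sum through k=1: 306.692.
Order-2 term: −1/720 · (0.000214132 − 0.00354069) = 4.62021e-06.
Partial sum through k=2: 306.692.
Order-3 term: 1/30240 · (1.29146e-06 − 1.17405e-05) = -3.45536e-10.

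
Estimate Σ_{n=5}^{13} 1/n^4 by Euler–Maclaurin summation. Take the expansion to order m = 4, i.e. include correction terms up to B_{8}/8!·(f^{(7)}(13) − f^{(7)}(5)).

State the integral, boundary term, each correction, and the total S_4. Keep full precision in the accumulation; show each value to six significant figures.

S_4 ≈ 0.00343619

The integral term ∫_5^13 1/x^4 dx = 0.00251494.
Boundary: ½(f(5) + f(13)) = ½(0.00160000 + 3.50128e-05) = 0.000817506.
So far: 0.00333245.
Correction k=1: B_{2}/2! · (f^{(1)}(13) − f^{(1)}(5)) = 1/12 · (-1.07732e-05 − (-0.00128000)) = 0.000105769.
Partial sum through k=1: 0.00343822.
Correction k=2: B_{4}/4! · (f^{(3)}(13) − f^{(3)}(5)) = −1/720 · (-1.91240e-06 − (-0.00153600)) = -2.13068e-06.
Partial sum through k=2: 0.00343609.
Correction k=3: B_{6}/6! · (f^{(5)}(13) − f^{(5)}(5)) = 1/30240 · (-6.33693e-07 − (-0.00344064)) = 1.13757e-07.
Partial sum through k=3: 0.00343620.
Correction k=4: B_{8}/8! · (f^{(7)}(13) − f^{(7)}(5)) = −1/1209600 · (-3.37470e-07 − (-0.0123863)) = -1.02397e-08.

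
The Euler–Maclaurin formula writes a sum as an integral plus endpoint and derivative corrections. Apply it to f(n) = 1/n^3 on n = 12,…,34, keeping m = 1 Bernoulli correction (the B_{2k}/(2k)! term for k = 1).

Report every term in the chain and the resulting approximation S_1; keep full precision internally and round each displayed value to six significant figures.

S_1 ≈ 0.00335364

Integral: ∫_12^34 1/x^3 dx = 0.00303970.
½[f(12) + f(34)] = ½[0.000578704 + 2.54427e-05] = 0.000302073.
So far: 0.00334177.
k=1: B_{2}/(2)! × [f^{(1)}(34) − f^{(1)}(12)] = 1/12 × (-2.24494e-06 − (-0.000144676)) = 1.18692e-05.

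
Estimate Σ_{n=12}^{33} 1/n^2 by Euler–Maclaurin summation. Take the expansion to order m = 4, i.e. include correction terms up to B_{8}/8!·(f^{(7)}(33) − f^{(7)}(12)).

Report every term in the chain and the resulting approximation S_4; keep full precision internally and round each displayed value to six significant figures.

S_4 ≈ 0.0570533

∫_12^33 1/x^2 dx evaluates to 0.0530303.
Endpoint term: (f(12) + f(33))/2 = (0.00694444 + 0.000918274)/2 = 0.00393136.
Running total after boundary: 0.0569617.
Correction k=1: B_{2}/2! · (f^{(1)}(33) − f^{(1)}(12)) = 1/12 · (-5.56529e-05 − (-0.00115741)) = 9.18129e-05.
Running total after k=1: 0.0570535.
Correction k=2: B_{4}/4! · (f^{(3)}(33) − f^{(3)}(12)) = −1/720 · (-6.13256e-07 − (-9.64506e-05)) = -1.33107e-07.
Running total after k=2: 0.0570533.
Correction k=3: B_{6}/6! · (f^{(5)}(33) − f^{(5)}(12)) = 1/30240 · (-1.68941e-08 − (-2.00939e-05)) = 6.63921e-10.
Running total after k=3: 0.0570533.
Correction k=4: B_{8}/8! · (f^{(7)}(33) − f^{(7)}(12)) = −1/1209600 · (-8.68750e-10 − (-7.81429e-06)) = -6.45951e-12.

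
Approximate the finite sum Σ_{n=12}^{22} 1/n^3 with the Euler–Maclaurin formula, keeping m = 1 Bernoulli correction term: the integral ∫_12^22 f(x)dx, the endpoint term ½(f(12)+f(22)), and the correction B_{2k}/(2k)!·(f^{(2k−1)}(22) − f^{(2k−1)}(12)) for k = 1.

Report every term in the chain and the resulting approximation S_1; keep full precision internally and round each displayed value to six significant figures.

S_1 ≈ 0.00278646

Integral: ∫_12^22 1/x^3 dx = 0.00243916.
½[f(12) + f(22)] = ½[0.000578704 + 9.39144e-05] = 0.000336309.
So far: 0.00277547.
Order-1 term: 1/12 · (-1.28065e-05 − (-0.000144676)) = 1.09891e-05.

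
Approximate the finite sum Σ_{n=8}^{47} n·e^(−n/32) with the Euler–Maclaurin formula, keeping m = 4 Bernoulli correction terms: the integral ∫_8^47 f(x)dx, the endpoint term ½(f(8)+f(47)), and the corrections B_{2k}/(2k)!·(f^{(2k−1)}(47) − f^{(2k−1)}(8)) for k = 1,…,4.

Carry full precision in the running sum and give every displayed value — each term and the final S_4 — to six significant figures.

S_4 ≈ 423.354

∫_8^47 x·e^(−x/32) dx evaluates to 414.886.
Boundary: ½(f(8) + f(47)) = ½(6.23041 + 10.8200) = 8.52521.
Running total after boundary: 423.412.
Order-1 term: 1/12 · (-0.107912 − 0.584101) = -0.0576677.
Partial sum through k=1: 423.354.
Order-2 term: −1/720 · (0.000344252 − 0.00209151) = 2.42674e-06.
Partial sum through k=2: 423.354.
Order-3 term: 1/30240 · (7.75280e-07 − 3.52793e-06) = -9.10268e-11.
Partial sum through k=3: 423.354.
Order-4 term: −1/1209600 · (1.18591e-09 − 4.89587e-09) = 3.06710e-15.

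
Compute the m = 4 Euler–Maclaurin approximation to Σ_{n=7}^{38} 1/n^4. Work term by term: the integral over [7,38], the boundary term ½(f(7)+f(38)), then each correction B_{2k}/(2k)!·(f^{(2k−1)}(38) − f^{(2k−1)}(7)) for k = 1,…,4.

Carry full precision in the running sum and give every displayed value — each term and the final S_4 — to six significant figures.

∫_7^38 1/x^4 dx evaluates to 0.000965743.
Boundary: ½(f(7) + f(38)) = ½(0.000416493 + 4.79585e-07) = 0.000208486.
Running total after boundary: 0.00117423.
Order-1 term: 1/12 · (-5.04826e-08 − (-0.000237996)) = 1.98288e-05.
Running total after k=1: 0.00119406.
Order-2 term: −1/720 · (-1.04881e-09 − (-0.000145712)) = -2.02376e-07.
Running total after k=2: 0.00119386.
Order-3 term: 1/30240 · (-4.06740e-11 − (-0.000166528)) = 5.50687e-09.
Running total after k=3: 0.00119386.
Order-4 term: −1/1209600 · (-2.53508e-12 − (-0.000305868)) = -2.52867e-10.

S_4 ≈ 0.00119386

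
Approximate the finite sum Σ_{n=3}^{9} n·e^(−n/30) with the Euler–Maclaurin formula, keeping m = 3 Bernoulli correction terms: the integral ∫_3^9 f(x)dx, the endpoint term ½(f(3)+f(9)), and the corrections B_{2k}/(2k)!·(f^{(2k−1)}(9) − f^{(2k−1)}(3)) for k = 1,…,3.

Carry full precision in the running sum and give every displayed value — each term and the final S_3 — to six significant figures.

S_3 ≈ 33.6980

The integral term ∫_3^9 x·e^(−x/30) dx = 29.0317.
½[f(3) + f(9)] = ½[2.71451 + 6.66736] = 4.69094.
So far: 33.7227.
Correction k=1: B_{2}/2! · (f^{(1)}(9) − f^{(1)}(3)) = 1/12 · (0.518573 − 0.814354) = -0.0246484.
Partial sum through k=1: 33.6980.
Correction k=2: B_{4}/4! · (f^{(3)}(9) − f^{(3)}(3)) = −1/720 · (0.00222245 − 0.00291559) = 9.62684e-07.
Partial sum through k=2: 33.6980.
Correction k=3: B_{6}/6! · (f^{(5)}(9) − f^{(5)}(3)) = 1/30240 · (4.29857e-06 − 5.47371e-06) = -3.88602e-11.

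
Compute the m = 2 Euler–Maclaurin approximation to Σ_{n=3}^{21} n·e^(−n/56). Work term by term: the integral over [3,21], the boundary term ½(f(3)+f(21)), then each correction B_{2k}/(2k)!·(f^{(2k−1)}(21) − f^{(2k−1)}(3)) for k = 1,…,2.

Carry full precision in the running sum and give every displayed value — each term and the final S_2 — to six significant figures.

Integral: ∫_3^21 x·e^(−x/56) dx = 168.066.
Boundary: ½(f(3) + f(21)) = ½(2.84351 + 14.4331) = 8.63829.
Integral + boundary = 176.704.
Correction k=1: B_{2}/2! · (f^{(1)}(21) − f^{(1)}(3)) = 1/12 · (0.429556 − 0.897061) = -0.0389588.
After k=1: 176.665.
Correction k=2: B_{4}/4! · (f^{(3)}(21) − f^{(3)}(3)) = −1/720 · (0.000575298 − 0.000890541) = 4.37838e-07.

S_2 ≈ 176.665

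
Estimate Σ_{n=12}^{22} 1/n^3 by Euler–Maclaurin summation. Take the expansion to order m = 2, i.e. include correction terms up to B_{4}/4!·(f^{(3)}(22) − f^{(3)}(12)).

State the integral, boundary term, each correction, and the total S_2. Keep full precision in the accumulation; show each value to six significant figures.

∫_12^22 1/x^3 dx evaluates to 0.00243916.
Boundary: ½(f(12) + f(22)) = ½(0.000578704 + 9.39144e-05) = 0.000336309.
Integral + boundary = 0.00277547.
Correction k=1: B_{2}/2! · (f^{(1)}(22) − f^{(1)}(12)) = 1/12 · (-1.28065e-05 − (-0.000144676)) = 1.09891e-05.
Partial sum through k=1: 0.00278646.
Correction k=2: B_{4}/4! · (f^{(3)}(22) − f^{(3)}(12)) = −1/720 · (-5.29194e-07 − (-2.00939e-05)) = -2.71732e-08.

S_2 ≈ 0.00278644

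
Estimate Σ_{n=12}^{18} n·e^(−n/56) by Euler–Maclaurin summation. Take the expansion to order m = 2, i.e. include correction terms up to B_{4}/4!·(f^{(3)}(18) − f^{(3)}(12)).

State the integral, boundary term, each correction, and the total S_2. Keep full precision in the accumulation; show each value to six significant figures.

Integral: ∫_12^18 x·e^(−x/56) dx = 68.6385.
Boundary: ½(f(12) + f(18)) = ½(9.68541 + 13.0520) = 11.3687.
Integral + boundary = 80.0072.
Order-1 term: 1/12 · (0.492041 − 0.634164) = -0.0118436.
Partial sum through k=1: 79.9954.
Order-2 term: −1/720 · (0.000619345 − 0.000716964) = 1.35582e-07.

S_2 ≈ 79.9954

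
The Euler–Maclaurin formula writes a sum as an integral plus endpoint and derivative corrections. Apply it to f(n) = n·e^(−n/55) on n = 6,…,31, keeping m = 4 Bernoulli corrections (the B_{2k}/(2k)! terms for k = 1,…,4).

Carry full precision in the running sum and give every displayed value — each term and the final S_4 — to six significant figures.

S_4 ≈ 327.711

The integral term ∫_6^31 x·e^(−x/55) dx = 316.245.
Endpoint term: (f(6) + f(31))/2 = (5.37989 + 17.6432)/2 = 11.5116.
Running total after boundary: 327.757.
k=1: B_{2}/(2)! × [f^{(1)}(31) − f^{(1)}(6)] = 1/12 × (0.248350 − 0.798833) = -0.0458735.
After k=1: 327.711.
k=2: B_{4}/(4)! × [f^{(3)}(31) − f^{(3)}(6)] = −1/720 × (0.000458387 − 0.000856903) = 5.53494e-07.
After k=2: 327.711.
k=3: B_{6}/(6)! × [f^{(5)}(31) − f^{(5)}(6)] = 1/30240 × (2.75926e-07 − 4.79249e-07) = -6.72365e-12.
After k=3: 327.711.
k=4: B_{8}/(8)! × [f^{(7)}(31) − f^{(7)}(6)] = −1/1209600 × (1.32337e-10 − 2.23215e-10) = 7.51306e-17.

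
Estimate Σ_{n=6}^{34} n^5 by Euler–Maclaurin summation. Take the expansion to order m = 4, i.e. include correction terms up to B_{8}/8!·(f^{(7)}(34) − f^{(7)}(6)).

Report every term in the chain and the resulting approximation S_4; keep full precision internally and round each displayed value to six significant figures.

S_4 ≈ 2.80737e+08

The integral term ∫_6^34 x^5 dx = 2.57460e+08.
Endpoint term: (f(6) + f(34))/2 = (7776.00 + 4.54354e+07)/2 = 2.27216e+07.
Integral + boundary = 2.80181e+08.
k=1: B_{2}/(2)! × [f^{(1)}(34) − f^{(1)}(6)] = 1/12 × (6.68168e+06 − 6480.00) = 556267.
Running total after k=1: 2.80737e+08.
k=2: B_{4}/(4)! × [f^{(3)}(34) − f^{(3)}(6)] = −1/720 × (69360.0 − 2160.00) = -93.3333.
Running total after k=2: 2.80737e+08.
k=3: B_{6}/(6)! × [f^{(5)}(34) − f^{(5)}(6)] = 1/30240 × (120.000 − 120.000) = 0.00000.
Running total after k=3: 2.80737e+08.
k=4: B_{8}/(8)! × [f^{(7)}(34) − f^{(7)}(6)] = −1/1209600 × (0.00000 − 0.00000) = 0.00000.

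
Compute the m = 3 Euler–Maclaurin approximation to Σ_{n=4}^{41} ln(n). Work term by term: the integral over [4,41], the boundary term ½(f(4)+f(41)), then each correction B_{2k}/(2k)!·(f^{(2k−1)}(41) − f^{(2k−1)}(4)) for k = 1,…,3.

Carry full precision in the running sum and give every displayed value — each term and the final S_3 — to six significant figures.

S_3 ≈ 112.242

Integral: ∫_4^41 ln(x) dx = 109.711.
Boundary: ½(f(4) + f(41)) = ½(1.38629 + 3.71357) = 2.54993.
Running total after boundary: 112.261.
Order-1 term: 1/12 · (0.0243902 − 0.250000) = -0.0188008.
Partial sum through k=1: 112.242.
Order-2 term: −1/720 · (2.90187e-05 − 0.0312500) = 4.33625e-05.
Partial sum through k=2: 112.242.
Order-3 term: 1/30240 · (2.07153e-07 − 0.0234375) = -7.75043e-07.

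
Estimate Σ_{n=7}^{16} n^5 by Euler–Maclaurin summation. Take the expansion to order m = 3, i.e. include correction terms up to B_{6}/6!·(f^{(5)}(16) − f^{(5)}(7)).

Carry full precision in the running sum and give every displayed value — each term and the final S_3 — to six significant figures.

S_3 ≈ 3.33558e+06

∫_7^16 x^5 dx evaluates to 2.77659e+06.
Endpoint term: (f(7) + f(16))/2 = (16807.0 + 1.04858e+06)/2 = 532692.
So far: 3.30929e+06.
k=1: B_{2}/(2)! × [f^{(1)}(16) − f^{(1)}(7)] = 1/12 × (327680 − 12005.0) = 26306.2.
Running total after k=1: 3.33559e+06.
k=2: B_{4}/(4)! × [f^{(3)}(16) − f^{(3)}(7)] = −1/720 × (15360.0 − 2940.00) = -17.2500.
Running total after k=2: 3.33558e+06.
k=3: B_{6}/(6)! × [f^{(5)}(16) − f^{(5)}(7)] = 1/30240 × (120.000 − 120.000) = 0.00000.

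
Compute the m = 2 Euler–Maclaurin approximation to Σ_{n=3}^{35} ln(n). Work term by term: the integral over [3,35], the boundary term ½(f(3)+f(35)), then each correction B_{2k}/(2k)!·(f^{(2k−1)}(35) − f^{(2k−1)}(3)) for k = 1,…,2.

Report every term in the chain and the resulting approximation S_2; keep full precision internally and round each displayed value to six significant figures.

S_2 ≈ 91.4430

Integral: ∫_3^35 ln(x) dx = 89.1413.
Boundary: ½(f(3) + f(35)) = ½(1.09861 + 3.55535) = 2.32698.
So far: 91.4683.
k=1: B_{2}/(2)! × [f^{(1)}(35) − f^{(1)}(3)] = 1/12 × (0.0285714 − 0.333333) = -0.0253968.
Running total after k=1: 91.4429.
k=2: B_{4}/(4)! × [f^{(3)}(35) − f^{(3)}(3)] = −1/720 × (4.66472e-05 − 0.0740741) = 0.000102816.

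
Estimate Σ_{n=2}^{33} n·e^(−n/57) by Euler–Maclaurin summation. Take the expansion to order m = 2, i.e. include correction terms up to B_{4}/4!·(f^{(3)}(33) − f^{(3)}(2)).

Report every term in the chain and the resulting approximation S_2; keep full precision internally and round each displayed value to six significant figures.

S_2 ≈ 381.898

∫_2^33 x·e^(−x/57) dx evaluates to 371.743.
½[f(2) + f(33)] = ½[1.93104 + 18.4961] = 10.2136.
So far: 381.956.
Correction k=1: B_{2}/2! · (f^{(1)}(33) − f^{(1)}(2)) = 1/12 · (0.235995 − 0.931643) = -0.0579707.
Partial sum through k=1: 381.898.
Correction k=2: B_{4}/4! · (f^{(3)}(33) − f^{(3)}(2)) = −1/720 · (0.000417658 − 0.000881097) = 6.43665e-07.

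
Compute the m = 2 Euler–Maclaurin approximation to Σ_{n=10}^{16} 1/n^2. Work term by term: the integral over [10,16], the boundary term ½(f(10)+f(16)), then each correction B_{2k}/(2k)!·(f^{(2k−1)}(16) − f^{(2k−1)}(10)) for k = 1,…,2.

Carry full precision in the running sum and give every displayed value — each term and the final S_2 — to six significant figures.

S_2 ≈ 0.0445788

∫_10^16 1/x^2 dx evaluates to 0.0375000.
Boundary: ½(f(10) + f(16)) = ½(0.0100000 + 0.00390625) = 0.00695313.
Integral + boundary = 0.0444531.
k=1: B_{2}/(2)! × [f^{(1)}(16) − f^{(1)}(10)] = 1/12 × (-0.000488281 − (-0.00200000)) = 0.000125977.
Running total after k=1: 0.0445791.
k=2: B_{4}/(4)! × [f^{(3)}(16) − f^{(3)}(10)] = −1/720 × (-2.28882e-05 − (-0.000240000)) = -3.01544e-07.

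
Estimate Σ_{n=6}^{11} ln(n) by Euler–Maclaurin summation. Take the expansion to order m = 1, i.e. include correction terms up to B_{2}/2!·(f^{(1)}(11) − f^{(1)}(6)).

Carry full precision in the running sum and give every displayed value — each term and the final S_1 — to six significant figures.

S_1 ≈ 12.7148

∫_6^11 ln(x) dx evaluates to 10.6263.
½[f(6) + f(11)] = ½[1.79176 + 2.39790] = 2.09483.
Integral + boundary = 12.7211.
Order-1 term: 1/12 · (0.0909091 − 0.166667) = -0.00631313.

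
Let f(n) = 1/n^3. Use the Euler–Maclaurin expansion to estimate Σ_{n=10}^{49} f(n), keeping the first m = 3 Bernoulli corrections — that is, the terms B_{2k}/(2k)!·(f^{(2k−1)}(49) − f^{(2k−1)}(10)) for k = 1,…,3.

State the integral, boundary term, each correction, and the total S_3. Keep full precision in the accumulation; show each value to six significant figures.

Integral: ∫_10^49 1/x^3 dx = 0.00479175.
Boundary: ½(f(10) + f(49)) = ½(0.00100000 + 8.49986e-06) = 0.000504250.
Running total after boundary: 0.00529600.
k=1: B_{2}/(2)! × [f^{(1)}(49) − f^{(1)}(10)] = 1/12 × (-5.20400e-07 − (-0.000300000)) = 2.49566e-05.
After k=1: 0.00532096.
k=2: B_{4}/(4)! × [f^{(3)}(49) − f^{(3)}(10)] = −1/720 × (-4.33486e-09 − (-6.00000e-05)) = -8.33273e-08.
After k=2: 0.00532088.
k=3: B_{6}/(6)! × [f^{(5)}(49) − f^{(5)}(10)] = 1/30240 × (-7.58284e-11 − (-2.52000e-05)) = 8.33331e-10.

S_3 ≈ 0.00532088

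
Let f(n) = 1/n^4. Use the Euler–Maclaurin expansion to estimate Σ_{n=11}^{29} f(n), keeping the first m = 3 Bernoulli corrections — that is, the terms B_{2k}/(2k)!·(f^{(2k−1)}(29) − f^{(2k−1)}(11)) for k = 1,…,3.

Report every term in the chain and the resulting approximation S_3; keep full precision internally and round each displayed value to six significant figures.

Integral: ∫_11^29 1/x^4 dx = 0.000236771.
Endpoint term: (f(11) + f(29))/2 = (6.83013e-05 + 1.41387e-06)/2 = 3.48576e-05.
So far: 0.000271629.
Order-1 term: 1/12 · (-1.95016e-07 − (-2.48369e-05)) = 2.05349e-06.
Partial sum through k=1: 0.000273682.
Order-2 term: −1/720 · (-6.95657e-09 − (-6.15790e-06)) = -8.54297e-09.
Partial sum through k=2: 0.000273673.
Order-3 term: 1/30240 · (-4.63220e-10 − (-2.84994e-06)) = 9.42286e-11.

S_3 ≈ 0.000273674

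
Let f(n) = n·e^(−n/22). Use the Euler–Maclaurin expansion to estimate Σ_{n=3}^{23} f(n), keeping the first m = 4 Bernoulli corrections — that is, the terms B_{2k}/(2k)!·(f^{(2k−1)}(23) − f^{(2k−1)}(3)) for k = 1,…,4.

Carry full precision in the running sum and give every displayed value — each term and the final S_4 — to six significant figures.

The integral term ∫_3^23 x·e^(−x/22) dx = 131.872.
Boundary: ½(f(3) + f(23)) = ½(2.61758 + 8.08524) = 5.35141.
So far: 137.224.
k=1: B_{2}/(2)! × [f^{(1)}(23) − f^{(1)}(3)] = 1/12 × (-0.0159787 − 0.753545) = -0.0641269.
Running total after k=1: 137.160.
k=2: B_{4}/(4)! × [f^{(3)}(23) − f^{(3)}(3)] = −1/720 × (0.00141960 − 0.00516239) = 5.19832e-06.
Running total after k=2: 137.160.
k=3: B_{6}/(6)! × [f^{(5)}(23) − f^{(5)}(3)] = 1/30240 × (5.93432e-06 − 1.81154e-05) = -4.02814e-10.
Running total after k=3: 137.160.
k=4: B_{8}/(8)! × [f^{(7)}(23) − f^{(7)}(3)] = −1/1209600 × (1.84619e-08 − 5.28197e-08) = 2.84043e-14.

S_4 ≈ 137.160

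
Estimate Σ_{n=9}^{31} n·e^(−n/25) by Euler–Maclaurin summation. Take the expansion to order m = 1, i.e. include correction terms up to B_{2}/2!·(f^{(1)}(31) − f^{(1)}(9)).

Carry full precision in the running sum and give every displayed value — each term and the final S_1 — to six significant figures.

S_1 ≈ 195.469

Integral: ∫_9^31 x·e^(−x/25) dx = 187.887.
½[f(9) + f(31)] = ½[6.27909 + 8.97091] = 7.62500.
Running total after boundary: 195.512.
Order-1 term: 1/12 · (-0.0694522 − 0.446513) = -0.0429971.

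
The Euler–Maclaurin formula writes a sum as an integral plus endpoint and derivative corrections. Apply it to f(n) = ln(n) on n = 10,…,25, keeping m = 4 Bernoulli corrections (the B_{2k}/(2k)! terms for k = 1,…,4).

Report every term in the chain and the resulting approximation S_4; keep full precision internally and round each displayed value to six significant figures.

∫_10^25 ln(x) dx evaluates to 42.4460.
Boundary: ½(f(10) + f(25)) = ½(2.30259 + 3.21888) = 2.76073.
Integral + boundary = 45.2068.
Correction k=1: B_{2}/2! · (f^{(1)}(25) − f^{(1)}(10)) = 1/12 · (0.0400000 − 0.100000) = -0.00500000.
Partial sum through k=1: 45.2018.
Correction k=2: B_{4}/4! · (f^{(3)}(25) − f^{(3)}(10)) = −1/720 · (0.000128000 − 0.00200000) = 2.60000e-06.
Partial sum through k=2: 45.2018.
Correction k=3: B_{6}/6! · (f^{(5)}(25) − f^{(5)}(10)) = 1/30240 · (2.45760e-06 − 0.000240000) = -7.85524e-09.
Partial sum through k=3: 45.2018.
Correction k=4: B_{8}/8! · (f^{(7)}(25) − f^{(7)}(10)) = −1/1209600 · (1.17965e-07 − 7.20000e-05) = 5.94263e-11.

S_4 ≈ 45.2018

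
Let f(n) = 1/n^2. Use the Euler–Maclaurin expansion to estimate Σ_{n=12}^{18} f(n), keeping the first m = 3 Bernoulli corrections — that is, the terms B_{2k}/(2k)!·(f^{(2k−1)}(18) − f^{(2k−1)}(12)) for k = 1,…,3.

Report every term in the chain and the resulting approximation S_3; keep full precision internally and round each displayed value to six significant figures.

S_3 ≈ 0.0328610

Integral: ∫_12^18 1/x^2 dx = 0.0277778.
½[f(12) + f(18)] = ½[0.00694444 + 0.00308642] = 0.00501543.
So far: 0.0327932.
Order-1 term: 1/12 · (-0.000342936 − (-0.00115741)) = 6.78727e-05.
After k=1: 0.0328611.
Order-2 term: −1/720 · (-1.27013e-05 − (-9.64506e-05)) = -1.16318e-07.
After k=2: 0.0328610.
Order-3 term: 1/30240 · (-1.17605e-06 − (-2.00939e-05)) = 6.25590e-10.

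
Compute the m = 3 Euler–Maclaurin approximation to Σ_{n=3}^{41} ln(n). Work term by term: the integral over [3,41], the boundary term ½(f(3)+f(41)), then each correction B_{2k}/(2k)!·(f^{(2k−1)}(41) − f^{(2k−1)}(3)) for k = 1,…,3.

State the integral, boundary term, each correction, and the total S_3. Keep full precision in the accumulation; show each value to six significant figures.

S_3 ≈ 113.341

The integral term ∫_3^41 ln(x) dx = 110.961.
Boundary: ½(f(3) + f(41)) = ½(1.09861 + 3.71357) = 2.40609.
So far: 113.367.
Order-1 term: 1/12 · (0.0243902 − 0.333333) = -0.0257453.
Partial sum through k=1: 113.341.
Order-2 term: −1/720 · (2.90187e-05 − 0.0740741) = 0.000102840.
Partial sum through k=2: 113.341.
Order-3 term: 1/30240 · (2.07153e-07 − 0.0987654) = -3.26605e-06.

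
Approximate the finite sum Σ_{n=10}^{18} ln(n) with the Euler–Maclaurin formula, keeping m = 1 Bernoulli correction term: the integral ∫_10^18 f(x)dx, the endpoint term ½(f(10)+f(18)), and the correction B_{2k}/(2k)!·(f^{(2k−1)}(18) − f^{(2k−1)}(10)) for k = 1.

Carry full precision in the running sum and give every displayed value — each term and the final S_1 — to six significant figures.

Integral: ∫_10^18 ln(x) dx = 21.0008.
Boundary: ½(f(10) + f(18)) = ½(2.30259 + 2.89037) = 2.59648.
So far: 23.5973.
Correction k=1: B_{2}/2! · (f^{(1)}(18) − f^{(1)}(10)) = 1/12 · (0.0555556 − 0.100000) = -0.00370370.

S_1 ≈ 23.5936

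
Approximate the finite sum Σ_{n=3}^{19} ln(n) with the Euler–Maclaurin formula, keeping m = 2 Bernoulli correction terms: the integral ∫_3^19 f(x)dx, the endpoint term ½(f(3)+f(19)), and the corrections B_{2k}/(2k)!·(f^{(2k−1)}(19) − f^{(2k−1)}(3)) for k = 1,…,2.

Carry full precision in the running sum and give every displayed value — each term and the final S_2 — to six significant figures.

S_2 ≈ 38.6467

The integral term ∫_3^19 ln(x) dx = 36.6485.
½[f(3) + f(19)] = ½[1.09861 + 2.94444] = 2.02153.
So far: 38.6700.
Correction k=1: B_{2}/2! · (f^{(1)}(19) − f^{(1)}(3)) = 1/12 · (0.0526316 − 0.333333) = -0.0233918.
After k=1: 38.6466.
Correction k=2: B_{4}/4! · (f^{(3)}(19) − f^{(3)}(3)) = −1/720 · (0.000291588 − 0.0740741) = 0.000102476.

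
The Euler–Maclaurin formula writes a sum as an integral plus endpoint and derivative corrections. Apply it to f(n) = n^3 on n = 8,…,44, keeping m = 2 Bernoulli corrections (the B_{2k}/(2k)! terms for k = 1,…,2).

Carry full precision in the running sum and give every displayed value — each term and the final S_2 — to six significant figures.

Integral: ∫_8^44 x^3 dx = 936000.
Endpoint term: (f(8) + f(44))/2 = (512.000 + 85184.0)/2 = 42848.0.
So far: 978848.
k=1: B_{2}/(2)! × [f^{(1)}(44) − f^{(1)}(8)] = 1/12 × (5808.00 − 192.000) = 468.000.
Partial sum through k=1: 979316.
k=2: B_{4}/(4)! × [f^{(3)}(44) − f^{(3)}(8)] = −1/720 × (6.00000 − 6.00000) = 0.00000.

S_2 ≈ 979316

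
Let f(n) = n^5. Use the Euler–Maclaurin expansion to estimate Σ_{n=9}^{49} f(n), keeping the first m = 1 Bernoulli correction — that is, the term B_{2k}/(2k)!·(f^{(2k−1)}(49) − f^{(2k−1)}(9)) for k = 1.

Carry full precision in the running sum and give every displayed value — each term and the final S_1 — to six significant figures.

The integral term ∫_9^49 x^5 dx = 2.30679e+09.
½[f(9) + f(49)] = ½[59049.0 + 2.82475e+08] = 1.41267e+08.
Running total after boundary: 2.44806e+09.
Correction k=1: B_{2}/2! · (f^{(1)}(49) − f^{(1)}(9)) = 1/12 · (2.88240e+07 − 32805.0) = 2.39927e+06.

S_1 ≈ 2.45046e+09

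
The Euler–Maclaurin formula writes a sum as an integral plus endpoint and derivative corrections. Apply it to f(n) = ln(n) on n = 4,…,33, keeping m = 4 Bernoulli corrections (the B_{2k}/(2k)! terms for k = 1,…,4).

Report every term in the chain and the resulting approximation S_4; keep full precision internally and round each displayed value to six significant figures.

S_4 ≈ 83.2627

∫_4^33 ln(x) dx evaluates to 80.8396.
Endpoint term: (f(4) + f(33))/2 = (1.38629 + 3.49651)/2 = 2.44140.
Running total after boundary: 83.2810.
Correction k=1: B_{2}/2! · (f^{(1)}(33) − f^{(1)}(4)) = 1/12 · (0.0303030 − 0.250000) = -0.0183081.
Running total after k=1: 83.2627.
Correction k=2: B_{4}/4! · (f^{(3)}(33) − f^{(3)}(4)) = −1/720 · (5.56529e-05 − 0.0312500) = 4.33255e-05.
Running total after k=2: 83.2627.
Correction k=3: B_{6}/6! · (f^{(5)}(33) − f^{(5)}(4)) = 1/30240 · (6.13256e-07 − 0.0234375) = -7.75029e-07.
Running total after k=3: 83.2627.
Correction k=4: B_{8}/8! · (f^{(7)}(33) − f^{(7)}(4)) = −1/1209600 · (1.68941e-08 − 0.0439453) = 3.63304e-08.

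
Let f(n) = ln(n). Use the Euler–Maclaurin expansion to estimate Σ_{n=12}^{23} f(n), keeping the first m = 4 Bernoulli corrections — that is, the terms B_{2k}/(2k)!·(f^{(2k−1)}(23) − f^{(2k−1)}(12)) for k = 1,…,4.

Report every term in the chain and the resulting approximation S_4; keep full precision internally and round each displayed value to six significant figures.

Integral: ∫_12^23 ln(x) dx = 31.2975.
½[f(12) + f(23)] = ½[2.48491 + 3.13549] = 2.81020.
Running total after boundary: 34.1077.
Order-1 term: 1/12 · (0.0434783 − 0.0833333) = -0.00332126.
After k=1: 34.1044.
Order-2 term: −1/720 · (0.000164379 − 0.00115741) = 1.37921e-06.
After k=2: 34.1044.
Order-3 term: 1/30240 · (3.72883e-06 − 9.64506e-05) = -3.06620e-09.
After k=3: 34.1044.
Order-4 term: −1/1209600 · (2.11465e-07 − 2.00939e-05) = 1.64372e-11.

S_4 ≈ 34.1044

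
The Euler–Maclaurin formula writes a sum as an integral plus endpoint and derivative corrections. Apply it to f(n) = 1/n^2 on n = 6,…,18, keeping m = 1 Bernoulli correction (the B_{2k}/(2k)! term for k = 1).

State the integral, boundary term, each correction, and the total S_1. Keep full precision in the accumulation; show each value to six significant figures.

S_1 ≈ 0.127286

∫_6^18 1/x^2 dx evaluates to 0.111111.
Endpoint term: (f(6) + f(18))/2 = (0.0277778 + 0.00308642)/2 = 0.0154321.
Running total after boundary: 0.126543.
Correction k=1: B_{2}/2! · (f^{(1)}(18) − f^{(1)}(6)) = 1/12 · (-0.000342936 − (-0.00925926)) = 0.000743027.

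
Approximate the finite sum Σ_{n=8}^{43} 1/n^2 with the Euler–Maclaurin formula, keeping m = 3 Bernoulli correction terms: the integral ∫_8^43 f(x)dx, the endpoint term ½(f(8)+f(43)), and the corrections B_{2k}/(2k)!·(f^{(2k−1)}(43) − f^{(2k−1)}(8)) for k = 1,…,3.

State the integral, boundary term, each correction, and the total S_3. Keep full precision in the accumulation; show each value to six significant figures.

The integral term ∫_8^43 1/x^2 dx = 0.101744.
Endpoint term: (f(8) + f(43))/2 = (0.0156250 + 0.000540833)/2 = 0.00808292.
Integral + boundary = 0.109827.
Correction k=1: B_{2}/2! · (f^{(1)}(43) − f^{(1)}(8)) = 1/12 · (-2.51550e-05 − (-0.00390625)) = 0.000323425.
Running total after k=1: 0.110151.
Correction k=2: B_{4}/4! · (f^{(3)}(43) − f^{(3)}(8)) = −1/720 · (-1.63256e-07 − (-0.000732422)) = -1.01703e-06.
Running total after k=2: 0.110150.
Correction k=3: B_{6}/6! · (f^{(5)}(43) − f^{(5)}(8)) = 1/30240 · (-2.64883e-09 − (-0.000343323)) = 1.13532e-08.

S_3 ≈ 0.110150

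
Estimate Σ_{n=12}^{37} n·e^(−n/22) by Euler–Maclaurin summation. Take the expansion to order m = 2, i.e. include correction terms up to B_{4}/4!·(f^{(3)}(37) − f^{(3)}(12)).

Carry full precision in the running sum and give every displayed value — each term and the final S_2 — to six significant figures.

The integral term ∫_12^37 x·e^(−x/22) dx = 192.051.
½[f(12) + f(37)] = ½[6.95494 + 6.88331] = 6.91912.
Running total after boundary: 198.970.
Order-1 term: 1/12 · (-0.126842 − 0.263445) = -0.0325239.
Running total after k=1: 198.937.
Order-2 term: −1/720 · (0.000506670 − 0.00293926) = 3.37859e-06.

S_2 ≈ 198.937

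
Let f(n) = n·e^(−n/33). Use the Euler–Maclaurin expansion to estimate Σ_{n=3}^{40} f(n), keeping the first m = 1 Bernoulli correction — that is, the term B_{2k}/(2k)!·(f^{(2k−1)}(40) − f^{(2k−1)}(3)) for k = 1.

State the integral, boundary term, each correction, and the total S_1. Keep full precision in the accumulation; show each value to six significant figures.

S_1 ≈ 375.175

∫_3^40 x·e^(−x/33) dx evaluates to 367.929.
Endpoint term: (f(3) + f(40))/2 = (2.73930 + 11.9026)/2 = 7.32096.
So far: 375.250.
Order-1 term: 1/12 · (-0.0631199 − 0.830092) = -0.0744343.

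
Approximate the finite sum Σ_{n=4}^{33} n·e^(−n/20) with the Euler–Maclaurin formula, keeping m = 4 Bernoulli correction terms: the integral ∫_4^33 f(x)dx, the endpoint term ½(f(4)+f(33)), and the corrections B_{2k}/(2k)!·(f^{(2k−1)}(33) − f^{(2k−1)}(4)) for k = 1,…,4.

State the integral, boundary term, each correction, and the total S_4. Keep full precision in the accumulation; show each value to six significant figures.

S_4 ≈ 194.159

The integral term ∫_4^33 x·e^(−x/20) dx = 189.418.
Endpoint term: (f(4) + f(33))/2 = (3.27492 + 6.33765)/2 = 4.80628.
Running total after boundary: 194.224.
Correction k=1: B_{2}/2! · (f^{(1)}(33) − f^{(1)}(4)) = 1/12 · (-0.124832 − 0.654985) = -0.0649848.
After k=1: 194.159.
Correction k=2: B_{4}/4! · (f^{(3)}(33) − f^{(3)}(4)) = −1/720 · (0.000648168 − 0.00573112) = 7.05965e-06.
After k=2: 194.159.
Correction k=3: B_{6}/6! · (f^{(5)}(33) − f^{(5)}(4)) = 1/30240 · (4.02104e-06 − 2.45619e-05) = -6.79262e-10.
After k=3: 194.159.
Correction k=4: B_{8}/8! · (f^{(7)}(33) − f^{(7)}(4)) = −1/1209600 · (1.60542e-08 − 8.69901e-08) = 5.86442e-14.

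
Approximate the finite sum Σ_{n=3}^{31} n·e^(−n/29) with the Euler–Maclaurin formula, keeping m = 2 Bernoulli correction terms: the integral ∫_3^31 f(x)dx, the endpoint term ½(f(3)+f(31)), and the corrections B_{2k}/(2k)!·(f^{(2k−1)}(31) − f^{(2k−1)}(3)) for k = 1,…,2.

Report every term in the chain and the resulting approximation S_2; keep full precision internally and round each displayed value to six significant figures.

Integral: ∫_3^31 x·e^(−x/29) dx = 239.346.
Endpoint term: (f(3) + f(31))/2 = (2.70517 + 10.6443)/2 = 6.67472.
So far: 246.021.
Order-1 term: 1/12 · (-0.0236802 − 0.808441) = -0.0693434.
Partial sum through k=1: 245.951.
Order-2 term: −1/720 · (0.000788403 − 0.00310569) = 3.21846e-06.

S_2 ≈ 245.951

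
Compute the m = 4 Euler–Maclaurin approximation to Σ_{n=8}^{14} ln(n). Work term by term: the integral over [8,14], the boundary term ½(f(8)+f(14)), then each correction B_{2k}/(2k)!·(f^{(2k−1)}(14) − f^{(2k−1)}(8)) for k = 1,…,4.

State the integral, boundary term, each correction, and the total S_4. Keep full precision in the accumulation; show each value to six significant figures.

S_4 ≈ 16.6661

Integral: ∫_8^14 ln(x) dx = 14.3113.
½[f(8) + f(14)] = ½[2.07944 + 2.63906] = 2.35925.
Running total after boundary: 16.6705.
k=1: B_{2}/(2)! × [f^{(1)}(14) − f^{(1)}(8)] = 1/12 × (0.0714286 − 0.125000) = -0.00446429.
Partial sum through k=1: 16.6661.
k=2: B_{4}/(4)! × [f^{(3)}(14) − f^{(3)}(8)] = −1/720 × (0.000728863 − 0.00390625) = 4.41304e-06.
Partial sum through k=2: 16.6661.
k=3: B_{6}/(6)! × [f^{(5)}(14) − f^{(5)}(8)] = 1/30240 × (4.46243e-05 − 0.000732422) = -2.27446e-08.
Partial sum through k=3: 16.6661.
k=4: B_{8}/(8)! × [f^{(7)}(14) − f^{(7)}(8)] = −1/1209600 × (6.83024e-06 − 0.000343323) = 2.78185e-10.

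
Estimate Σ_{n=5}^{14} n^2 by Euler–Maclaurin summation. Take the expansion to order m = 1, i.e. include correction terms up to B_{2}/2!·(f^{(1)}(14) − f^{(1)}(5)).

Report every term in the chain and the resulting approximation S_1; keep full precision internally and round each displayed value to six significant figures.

S_1 ≈ 985.000

∫_5^14 x^2 dx evaluates to 873.000.
½[f(5) + f(14)] = ½[25.0000 + 196.000] = 110.500.
Integral + boundary = 983.500.
k=1: B_{2}/(2)! × [f^{(1)}(14) − f^{(1)}(5)] = 1/12 × (28.0000 − 10.0000) = 1.50000.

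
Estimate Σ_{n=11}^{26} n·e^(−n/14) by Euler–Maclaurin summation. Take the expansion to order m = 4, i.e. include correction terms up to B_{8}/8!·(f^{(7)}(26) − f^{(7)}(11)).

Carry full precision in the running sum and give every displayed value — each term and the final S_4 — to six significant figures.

The integral term ∫_11^26 x·e^(−x/14) dx = 72.1018.
½[f(11) + f(26)] = ½[5.01373 + 4.05907] = 4.53640.
Integral + boundary = 76.6382.
Order-1 term: 1/12 · (-0.133815 − 0.0976701) = -0.0192905.
After k=1: 76.6189.
Order-2 term: −1/720 · (0.000910309 − 0.00514928) = 5.88745e-06.
After k=2: 76.6189.
Order-3 term: 1/30240 · (1.27722e-05 − 5.00012e-05) = -1.23112e-09.
After k=3: 76.6189.
Order-4 term: −1/1209600 · (1.06632e-07 − 3.76176e-07) = 2.22837e-13.

S_4 ≈ 76.6189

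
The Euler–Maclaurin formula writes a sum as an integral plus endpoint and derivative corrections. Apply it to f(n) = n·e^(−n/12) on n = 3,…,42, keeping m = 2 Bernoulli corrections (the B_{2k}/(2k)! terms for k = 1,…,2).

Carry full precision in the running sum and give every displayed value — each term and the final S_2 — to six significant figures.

S_2 ≈ 122.364

Integral: ∫_3^42 x·e^(−x/12) dx = 120.616.
Endpoint term: (f(3) + f(42))/2 = (2.33640 + 1.26829)/2 = 1.80235.
Integral + boundary = 122.419.
Order-1 term: 1/12 · (-0.0754935 − 0.584101) = -0.0549662.
Running total after k=1: 122.364.
Order-2 term: −1/720 · (-0.000104852 − 0.0148729) = 2.08025e-05.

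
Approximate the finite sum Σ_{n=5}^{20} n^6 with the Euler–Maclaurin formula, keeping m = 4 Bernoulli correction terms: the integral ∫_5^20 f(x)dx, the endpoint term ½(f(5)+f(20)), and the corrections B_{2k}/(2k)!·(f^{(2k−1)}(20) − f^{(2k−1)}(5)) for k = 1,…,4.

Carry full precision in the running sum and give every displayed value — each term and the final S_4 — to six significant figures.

∫_5^20 x^6 dx evaluates to 1.82846e+08.
Endpoint term: (f(5) + f(20))/2 = (15625.0 + 6.40000e+07)/2 = 3.20078e+07.
Running total after boundary: 2.14854e+08.
k=1: B_{2}/(2)! × [f^{(1)}(20) − f^{(1)}(5)] = 1/12 × (1.92000e+07 − 18750.0) = 1.59844e+06.
After k=1: 2.16452e+08.
k=2: B_{4}/(4)! × [f^{(3)}(20) − f^{(3)}(5)] = −1/720 × (960000 − 15000.0) = -1312.50.
After k=2: 2.16451e+08.
k=3: B_{6}/(6)! × [f^{(5)}(20) − f^{(5)}(5)] = 1/30240 × (14400.0 − 3600.00) = 0.357143.
After k=3: 2.16451e+08.
k=4: B_{8}/(8)! × [f^{(7)}(20) − f^{(7)}(5)] = −1/1209600 × (0.00000 − 0.00000) = 0.00000.

S_4 ≈ 2.16451e+08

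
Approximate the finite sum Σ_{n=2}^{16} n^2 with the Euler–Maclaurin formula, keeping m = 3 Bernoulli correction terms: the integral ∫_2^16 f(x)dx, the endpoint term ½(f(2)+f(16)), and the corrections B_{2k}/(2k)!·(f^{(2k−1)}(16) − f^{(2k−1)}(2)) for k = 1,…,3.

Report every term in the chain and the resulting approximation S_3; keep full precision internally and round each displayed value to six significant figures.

The integral term ∫_2^16 x^2 dx = 1362.67.
Boundary: ½(f(2) + f(16)) = ½(4.00000 + 256.000) = 130.000.
So far: 1492.67.
Correction k=1: B_{2}/2! · (f^{(1)}(16) − f^{(1)}(2)) = 1/12 · (32.0000 − 4.00000) = 2.33333.
Partial sum through k=1: 1495.00.
Correction k=2: B_{4}/4! · (f^{(3)}(16) − f^{(3)}(2)) = −1/720 · (0.00000 − 0.00000) = 0.00000.
Partial sum through k=2: 1495.00.
Correction k=3: B_{6}/6! · (f^{(5)}(16) − f^{(5)}(2)) = 1/30240 · (0.00000 − 0.00000) = 0.00000.

S_3 ≈ 1495.00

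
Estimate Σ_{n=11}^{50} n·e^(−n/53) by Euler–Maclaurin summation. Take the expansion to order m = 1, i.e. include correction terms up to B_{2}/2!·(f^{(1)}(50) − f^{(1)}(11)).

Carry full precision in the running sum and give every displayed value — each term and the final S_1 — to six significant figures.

The integral term ∫_11^50 x·e^(−x/53) dx = 631.047.
½[f(11) + f(50)] = ½[8.93832 + 19.4652] = 14.2017.
Running total after boundary: 645.248.
Correction k=1: B_{2}/2! · (f^{(1)}(50) − f^{(1)}(11)) = 1/12 · (0.0220360 − 0.643927) = -0.0518243.

S_1 ≈ 645.197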